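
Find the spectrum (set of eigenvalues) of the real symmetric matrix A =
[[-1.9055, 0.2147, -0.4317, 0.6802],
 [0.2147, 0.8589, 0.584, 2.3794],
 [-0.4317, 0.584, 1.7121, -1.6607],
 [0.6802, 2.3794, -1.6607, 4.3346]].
sigma(A) ≈ {-2, -1, 2, 6}

A is real symmetric, so its spectrum consists of real eigenvalues. Expanding the characteristic polynomial of the displayed matrix gives
  det(λ I - A) = p(λ) = λ^4 + (-5)λ^3 + (-10)λ^2 + (20)λ + (23.9984).
Solving p(λ) = 0 yields eigenvalues ≈ -2, -1, 2, 6. (A is shown rounded to 4 decimals, so these recover the underlying integer eigenvalues to within that precision.)
Verification: the trace of A = 5 equals the sum of eigenvalues 5, and det(A) ≈ 23.9984 matches the eigenvalue product 24.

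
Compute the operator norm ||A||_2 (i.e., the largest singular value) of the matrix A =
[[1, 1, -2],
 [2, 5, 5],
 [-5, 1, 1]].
||A||_2 ≈ 7.3615 (= sqrt(largest eigenvalue of A^T A))

||A||_2 = sigma_max(A) = sqrt(lambda_max(A^T A)). Form the symmetric matrix M = A^T A =
[[30, 6, 3],
 [6, 27, 24],
 [3, 24, 30]].
Its characteristic polynomial (trace, sum of principal 2x2 minors, determinant of M give the coefficients) is
  p(λ) = det(λ I - M) = λ^3 - 87λ^2 + 1899λ - 6561.
No integer candidate from the rational root theorem (±divisors of 6561) is a root, so the roots are irrational. The cubic discriminant is Δ = 969943248 > 0, so there are three distinct real roots. p(4) = -293 and p(5) = 884 have opposite signs, so a root lies in (4, 5); Newton's method refines it to λ ≈ 4.2376. p(28) = 355 and p(29) = -268 have opposite signs, so a root lies in (28, 29); Newton's method refines it to λ ≈ 28.5704. p(54) = -243 and p(55) = 1084 have opposite signs, so a root lies in (54, 55); Newton's method refines it to λ ≈ 54.192. Check (Vieta): the three roots sum to 87, matching tr M = 87.
So the eigenvalues of A^T A are ≈ 4.2376, 28.5704, 54.192 (all ≥ 0, as they must be for A^T A). The largest is λ_max ≈ 54.192, hence ||A||_2 = sqrt(λ_max) ≈ 7.3615.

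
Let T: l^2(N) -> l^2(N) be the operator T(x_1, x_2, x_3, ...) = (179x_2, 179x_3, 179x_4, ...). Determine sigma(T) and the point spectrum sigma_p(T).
sigma(T) = closed disk {z in C : |z| ≤ 179}; sigma_p(T) = open disk {z in C : |z| < 179}

Note T = 179·V where V is the unit left shift (V x)_k = x_{k+1}; so sigma(T) = 179·sigma(V) and ||T|| = 179||V||. ||T x||^2 = 32041sum_{k≥2} |x_k|^2 ≤ 32041||x||^2, with equality on {x : x_1 = 0}, so ||T|| = 179. For any lambda with |lambda| < 179, set r = lambda/179 (|r| < 1); the vector x = (1, r, r^2, ...) is in l^2 and satisfies T x = 179(r, r^2, ...) = lambda x, so lambda is an eigenvalue. On the boundary |lambda| = 179 the geometric series diverges, so no l^2 eigenvector exists, but these lambda lie in the approximate point spectrum. Hence sigma(T) is the closed disk of radius 179 and sigma_p(T) is the open disk.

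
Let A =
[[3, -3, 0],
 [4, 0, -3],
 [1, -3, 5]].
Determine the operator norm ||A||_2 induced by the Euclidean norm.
||A||_2 ≈ 6.5576 (= sqrt(largest eigenvalue of A^T A))

||A||_2 = sigma_max(A) = sqrt(lambda_max(A^T A)). Form the symmetric matrix M = A^T A =
[[26, -12, -7],
 [-12, 18, -15],
 [-7, -15, 34]].
Its characteristic polynomial (trace, sum of principal 2x2 minors, determinant of M give the coefficients) is
  p(λ) = det(λ I - M) = λ^3 - 78λ^2 + 1546λ - 1764.
No integer candidate from the rational root theorem (±divisors of 1764) is a root, so the roots are irrational. The cubic discriminant is Δ = 157443872 > 0, so there are three distinct real roots. p(1) = -295 and p(2) = 1024 have opposite signs, so a root lies in (1, 2); Newton's method refines it to λ ≈ 1.2142. p(33) = 249 and p(34) = -64 have opposite signs, so a root lies in (33, 34); Newton's method refines it to λ ≈ 33.7832. p(43) = -1 and p(44) = 436 have opposite signs, so a root lies in (43, 44); Newton's method refines it to λ ≈ 43.0026. Check (Vieta): the three roots sum to 78, matching tr M = 78.
So the eigenvalues of A^T A are ≈ 1.2142, 33.7832, 43.0026 (all ≥ 0, as they must be for A^T A). The largest is λ_max ≈ 43.0026, hence ||A||_2 = sqrt(λ_max) ≈ 6.5576.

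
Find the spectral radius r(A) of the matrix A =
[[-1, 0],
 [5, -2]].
r(A) = 2

The eigenvalues of A are the roots of its characteristic polynomial. With M = A (coefficients from the trace and determinant):
  p(λ) = det(λ I - M) = λ^2 + 3λ + 2.
For λ^2 + 3λ + 2 the discriminant is 1. It is a perfect square (1^2), so the roots are rational: λ = (-3 ± 1)/2 = -1, -2.
Thus the eigenvalues (to 4 decimals) are -1 (modulus 1); -2 (modulus 2). The spectral radius is the largest modulus: r(A) = 2. (Cross-check: r(A) ≤ ||A||_2 ≈ 5.465; equality holds whenever A is normal, though it can also hold for some non-normal A.)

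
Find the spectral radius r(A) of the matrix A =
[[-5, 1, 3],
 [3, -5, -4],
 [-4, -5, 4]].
r(A) ≈ 7.7068

The eigenvalues of A are the roots of its characteristic polynomial. With M = A (coefficients from the trace, the sum of principal 2x2 minors, and det A):
  p(λ) = det(λ I - M) = λ^3 + 6λ^2 - 26λ - 99.
No integer candidate from the rational root theorem (±divisors of 99) is a root, so the roots are irrational. The cubic discriminant is Δ = 193541 > 0, so there are three distinct real roots. p(-8) = -19 and p(-7) = 34 have opposite signs, so a root lies in (-8, -7); Newton's method refines it to λ ≈ -7.7068. p(-3) = 6 and p(-2) = -31 have opposite signs, so a root lies in (-3, -2); Newton's method refines it to λ ≈ -2.8309. p(4) = -43 and p(5) = 46 have opposite signs, so a root lies in (4, 5); Newton's method refines it to λ ≈ 4.5377. Check (Vieta): the three roots sum to -6, matching tr M = -6.
Thus the eigenvalues (to 4 decimals) are -7.7068 (modulus 7.7068); -2.8309 (modulus 2.8309); 4.5377 (modulus 4.5377). The spectral radius is the largest modulus: r(A) ≈ 7.7068. (Cross-check: r(A) ≤ ||A||_2 ≈ 9.4256; equality holds whenever A is normal, though it can also hold for some non-normal A.)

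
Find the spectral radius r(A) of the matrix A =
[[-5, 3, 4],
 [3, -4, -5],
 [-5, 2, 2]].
r(A) ≈ 4.4789

The eigenvalues of A are the roots of its characteristic polynomial. With M = A (coefficients from the trace, the sum of principal 2x2 minors, and det A):
  p(λ) = det(λ I - M) = λ^3 + 7λ^2 + 23λ + 9.
No integer candidate from the rational root theorem (±divisors of 9) is a root, so the roots are irrational. The cubic discriminant is Δ = -11200 < 0, so there is one real root and a complex-conjugate pair. p(-1) = -8 and p(0) = 9 have opposite signs, so a root lies in (-1, 0); Newton's method refines it to λ ≈ -0.4486. Dividing out (λ - (-0.4486)) leaves approximately λ^2 + 6.5514λ + 20.0608. For λ^2 + 6.5514λ + 20.0608 the discriminant is -37.3229. It is negative, so the remaining roots are the complex-conjugate pair λ ≈ -3.2757 ± 3.0546i. Their product equals the constant term, so |λ|^2 ≈ 20.0608 and |λ| ≈ 4.4789.
Thus the eigenvalues (to 4 decimals) are -0.4486 (modulus 0.4486); -3.2757 ± 3.0546i (modulus 4.4789). The spectral radius is the largest modulus: r(A) ≈ 4.4789. (Cross-check: r(A) ≤ ||A||_2 ≈ 11.1878; equality holds whenever A is normal, though it can also hold for some non-normal A.)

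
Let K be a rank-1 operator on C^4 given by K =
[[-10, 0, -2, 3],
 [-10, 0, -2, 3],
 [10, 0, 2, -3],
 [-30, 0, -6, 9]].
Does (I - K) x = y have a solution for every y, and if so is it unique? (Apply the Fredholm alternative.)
(I - K) is singular (det(I - K) = 0, i.e. 1 ∈ sigma(K)). (I - K) x = y is solvable iff y ⊥ ker((I - K)^*) = span{(-10, 0, -2, 3)}, i.e. iff -10y_1 - 2y_3 + 3y_4 = 0. When solvable, the solutions are x = y + c·(1, 1, -1, 3), c arbitrary (ker(I - K) = span{(1, 1, -1, 3)}, dimension 1).

K has rank 1, so it is an outer product K = u v^T: every row of K is a multiple of one row vector. Reading off the entries, u = (1, 1, -1, 3) and v = (-10, 0, -2, 3) (row i of K equals u_i·v^T). A rank-one matrix u v^T satisfies K u = u (v·u) and kills the (3)-dimensional subspace v^⊥, so its characteristic polynomial is lambda^3 (lambda - v·u) with v·u = tr K = 1. Hence the eigenvalues of I - K are 1 (multiplicity 3) and 1 - (1) = 0, so det(I - K) = 0. (Direct check: I - K =
[[11, 0, 2, -3],
 [10, 1, 2, -3],
 [-10, 0, -1, 3],
 [30, 0, 6, -8]]
has determinant 0.) So 1 is an eigenvalue of K and (I - K) is not invertible. The finite-dimensional Fredholm alternative says: either (I - K) is invertible, or ker(I - K) ≠ {0} and then range(I - K) = ker((I - K)^*)^⊥, with dim ker(I - K) = dim ker((I - K)^*). We are in the second case, so we need both kernels. Kernel of I - K: (I - K) u = u - u (v·u) = u - u = 0, so ker(I - K) = span{u} = span{(1, 1, -1, 3)} (it is exactly 1-dimensional because rank(I - K) = 3). Kernel of the adjoint: K is real, so (I - K)^* = I - K^T = I - v u^T, and (I - v u^T) v = v - v (u·v) = 0; hence ker((I - K)^*) = span{v} = span{(-10, 0, -2, 3)}. Therefore (I - K) x = y is solvable iff <y, v> = 0, i.e. iff -10y_1 - 2y_3 + 3y_4 = 0. When this holds, K y = u (v·y) = 0, so (I - K) y = y and x = y is a particular solution; the full solution set is the line x = y + c·u = y + c·(1, 1, -1, 3), c ∈ C.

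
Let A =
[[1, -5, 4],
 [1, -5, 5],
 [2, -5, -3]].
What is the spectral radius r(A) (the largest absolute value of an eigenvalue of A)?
r(A) ≈ 5.2699

The eigenvalues of A are the roots of its characteristic polynomial. With M = A (coefficients from the trace, the sum of principal 2x2 minors, and det A):
  p(λ) = det(λ I - M) = λ^3 + 7λ^2 + 29λ + 5.
No integer candidate from the rational root theorem (±divisors of 5) is a root, so the roots are irrational. The cubic discriminant is Δ = -45612 < 0, so there is one real root and a complex-conjugate pair. p(-1) = -18 and p(0) = 5 have opposite signs, so a root lies in (-1, 0); Newton's method refines it to λ ≈ -0.18. Dividing out (λ - (-0.18)) leaves approximately λ^2 + 6.82λ + 27.7722. For λ^2 + 6.82λ + 27.7722 the discriminant is -64.5767. It is negative, so the remaining roots are the complex-conjugate pair λ ≈ -3.41 ± 4.018i. Their product equals the constant term, so |λ|^2 ≈ 27.7722 and |λ| ≈ 5.2699.
Thus the eigenvalues (to 4 decimals) are -0.18 (modulus 0.18); -3.41 ± 4.018i (modulus 5.2699). The spectral radius is the largest modulus: r(A) ≈ 5.2699. (Cross-check: r(A) ≤ ||A||_2 ≈ 9.9327; equality holds whenever A is normal, though it can also hold for some non-normal A.)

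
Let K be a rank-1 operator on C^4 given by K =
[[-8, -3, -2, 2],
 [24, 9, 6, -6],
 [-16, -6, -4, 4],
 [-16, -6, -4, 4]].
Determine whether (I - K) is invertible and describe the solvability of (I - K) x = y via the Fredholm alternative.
(I - K) is singular (det(I - K) = 0, i.e. 1 ∈ sigma(K)). (I - K) x = y is solvable iff y ⊥ ker((I - K)^*) = span{(-8, -3, -2, 2)}, i.e. iff -8y_1 - 3y_2 - 2y_3 + 2y_4 = 0. When solvable, the solutions are x = y + c·(1, -3, 2, 2), c arbitrary (ker(I - K) = span{(1, -3, 2, 2)}, dimension 1).

K has rank 1, so it is an outer product K = u v^T: every row of K is a multiple of one row vector. Reading off the entries, u = (1, -3, 2, 2) and v = (-8, -3, -2, 2) (row i of K equals u_i·v^T). A rank-one matrix u v^T satisfies K u = u (v·u) and kills the (3)-dimensional subspace v^⊥, so its characteristic polynomial is lambda^3 (lambda - v·u) with v·u = tr K = 1. Hence the eigenvalues of I - K are 1 (multiplicity 3) and 1 - (1) = 0, so det(I - K) = 0. (Direct check: I - K =
[[9, 3, 2, -2],
 [-24, -8, -6, 6],
 [16, 6, 5, -4],
 [16, 6, 4, -3]]
has determinant 0.) So 1 is an eigenvalue of K and (I - K) is not invertible. The finite-dimensional Fredholm alternative says: either (I - K) is invertible, or ker(I - K) ≠ {0} and then range(I - K) = ker((I - K)^*)^⊥, with dim ker(I - K) = dim ker((I - K)^*). We are in the second case, so we need both kernels. Kernel of I - K: (I - K) u = u - u (v·u) = u - u = 0, so ker(I - K) = span{u} = span{(1, -3, 2, 2)} (it is exactly 1-dimensional because rank(I - K) = 3). Kernel of the adjoint: K is real, so (I - K)^* = I - K^T = I - v u^T, and (I - v u^T) v = v - v (u·v) = 0; hence ker((I - K)^*) = span{v} = span{(-8, -3, -2, 2)}. Therefore (I - K) x = y is solvable iff <y, v> = 0, i.e. iff -8y_1 - 3y_2 - 2y_3 + 2y_4 = 0. When this holds, K y = u (v·y) = 0, so (I - K) y = y and x = y is a particular solution; the full solution set is the line x = y + c·u = y + c·(1, -3, 2, 2), c ∈ C.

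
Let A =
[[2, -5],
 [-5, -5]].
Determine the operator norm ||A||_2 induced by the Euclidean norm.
||A||_2 = sqrt((79 + sqrt(1341))/2) ≈ 7.6033 (= sqrt(largest eigenvalue of A^T A))

||A||_2 = sigma_max(A) = sqrt(lambda_max(A^T A)). Form the symmetric matrix M = A^T A =
[[29, 15],
 [15, 50]].
Its characteristic polynomial (trace, determinant of M give the coefficients) is
  p(λ) = det(λ I - M) = λ^2 - 79λ + 1225.
For λ^2 - 79λ + 1225 the discriminant is 1341. It is nonnegative but not a perfect square, so the roots are real and irrational: λ = (79 ± sqrt(1341))/2 ≈ 57.8098, 21.1902.
So the eigenvalues of A^T A are ≈ 21.1902, 57.8098 (all ≥ 0, as they must be for A^T A). The largest is λ_max = (79 + sqrt(1341))/2 ≈ 57.8098, hence ||A||_2 = sqrt(λ_max) = sqrt((79 + sqrt(1341))/2) ≈ 7.6033.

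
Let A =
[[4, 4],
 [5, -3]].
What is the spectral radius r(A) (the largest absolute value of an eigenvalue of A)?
r(A) = (1 + sqrt(129))/2 ≈ 6.1789

The eigenvalues of A are the roots of its characteristic polynomial. With M = A (coefficients from the trace and determinant):
  p(λ) = det(λ I - M) = λ^2 - λ - 32.
For λ^2 - λ - 32 the discriminant is 129. It is nonnegative but not a perfect square, so the roots are real and irrational: λ = (1 ± sqrt(129))/2 ≈ 6.1789, -5.1789.
Thus the eigenvalues (to 4 decimals) are 6.1789 (modulus 6.1789); -5.1789 (modulus 5.1789). The spectral radius is the largest modulus: r(A) = (1 + sqrt(129))/2 ≈ 6.1789. (Cross-check: r(A) ≤ ||A||_2 ≈ 6.408; equality holds whenever A is normal, though it can also hold for some non-normal A.)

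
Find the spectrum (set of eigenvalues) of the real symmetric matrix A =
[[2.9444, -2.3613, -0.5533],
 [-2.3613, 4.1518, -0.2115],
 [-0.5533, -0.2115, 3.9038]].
sigma(A) ≈ {1, 4, 6}

A is real symmetric, so its spectrum consists of real eigenvalues. Expanding the characteristic polynomial of the displayed matrix gives
  det(λ I - A) = p(λ) = λ^3 + (-11)λ^2 + (34)λ + (-24).
Solving p(λ) = 0 yields eigenvalues ≈ 1, 4, 6. (A is shown rounded to 4 decimals, so these recover the underlying integer eigenvalues to within that precision.)
Verification: the trace of A = 11 equals the sum of eigenvalues 11, and det(A) ≈ 24.0003 matches the eigenvalue product 24.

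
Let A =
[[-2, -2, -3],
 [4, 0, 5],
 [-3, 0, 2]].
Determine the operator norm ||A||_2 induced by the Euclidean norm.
||A||_2 ≈ 7.417 (= sqrt(largest eigenvalue of A^T A))

||A||_2 = sigma_max(A) = sqrt(lambda_max(A^T A)). Form the symmetric matrix M = A^T A =
[[29, 4, 20],
 [4, 4, 6],
 [20, 6, 38]].
Its characteristic polynomial (trace, sum of principal 2x2 minors, determinant of M give the coefficients) is
  p(λ) = det(λ I - M) = λ^3 - 71λ^2 + 918λ - 2116.
No integer candidate from the rational root theorem (±divisors of 2116) is a root, so the roots are irrational. The cubic discriminant is Δ = 485938804 > 0, so there are three distinct real roots. p(2) = -556 and p(3) = 26 have opposite signs, so a root lies in (2, 3); Newton's method refines it to λ ≈ 2.9502. p(13) = 16 and p(14) = -436 have opposite signs, so a root lies in (13, 14); Newton's method refines it to λ ≈ 13.0379. p(55) = -26 and p(56) = 2252 have opposite signs, so a root lies in (55, 56); Newton's method refines it to λ ≈ 55.0119. Check (Vieta): the three roots sum to 71, matching tr M = 71.
So the eigenvalues of A^T A are ≈ 2.9502, 13.0379, 55.0119 (all ≥ 0, as they must be for A^T A). The largest is λ_max ≈ 55.0119, hence ||A||_2 = sqrt(λ_max) ≈ 7.417.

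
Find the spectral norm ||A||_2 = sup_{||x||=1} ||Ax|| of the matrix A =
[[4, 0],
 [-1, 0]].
||A||_2 = sqrt(17) ≈ 4.1231 (= sqrt(largest eigenvalue of A^T A))

||A||_2 = sigma_max(A) = sqrt(lambda_max(A^T A)). Form the symmetric matrix M = A^T A =
[[17, 0],
 [0, 0]].
Its characteristic polynomial (trace, determinant of M give the coefficients) is
  p(λ) = det(λ I - M) = λ^2 - 17λ.
For λ^2 - 17λ the discriminant is 289. It is a perfect square (17^2), so the roots are rational: λ = (17 ± 17)/2 = 17, 0.
So the eigenvalues of A^T A are ≈ 0, 17 (all ≥ 0, as they must be for A^T A). The largest is λ_max = 17, hence ||A||_2 = sqrt(λ_max) = sqrt(17) ≈ 4.1231.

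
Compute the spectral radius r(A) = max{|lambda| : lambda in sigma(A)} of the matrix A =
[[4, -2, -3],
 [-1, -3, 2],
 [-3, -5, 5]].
r(A) ≈ 7.0181

The eigenvalues of A are the roots of its characteristic polynomial. With M = A (coefficients from the trace, the sum of principal 2x2 minors, and det A):
  p(λ) = det(λ I - M) = λ^3 - 6λ^2 - 8λ + 6.
No integer candidate from the rational root theorem (±divisors of 6) is a root, so the roots are irrational. The cubic discriminant is Δ = 13748 > 0, so there are three distinct real roots. p(-2) = -10 and p(-1) = 7 have opposite signs, so a root lies in (-2, -1); Newton's method refines it to λ ≈ -1.5645. p(0) = 6 and p(1) = -7 have opposite signs, so a root lies in (0, 1); Newton's method refines it to λ ≈ 0.5464. p(7) = -1 and p(8) = 70 have opposite signs, so a root lies in (7, 8); Newton's method refines it to λ ≈ 7.0181. Check (Vieta): the three roots sum to 6, matching tr M = 6.
Thus the eigenvalues (to 4 decimals) are -1.5645 (modulus 1.5645); 0.5464 (modulus 0.5464); 7.0181 (modulus 7.0181). The spectral radius is the largest modulus: r(A) ≈ 7.0181. (Cross-check: r(A) ≤ ||A||_2 ≈ 8.851; equality holds whenever A is normal, though it can also hold for some non-normal A.)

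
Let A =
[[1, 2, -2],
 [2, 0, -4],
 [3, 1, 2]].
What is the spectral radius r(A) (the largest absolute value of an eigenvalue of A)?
r(A) ≈ 4.1363

The eigenvalues of A are the roots of its characteristic polynomial. With M = A (coefficients from the trace, the sum of principal 2x2 minors, and det A):
  p(λ) = det(λ I - M) = λ^3 - 3λ^2 + 8λ + 32.
No integer candidate from the rational root theorem (±divisors of 32) is a root, so the roots are irrational. The cubic discriminant is Δ = -39488 < 0, so there is one real root and a complex-conjugate pair. p(-2) = -4 and p(-1) = 20 have opposite signs, so a root lies in (-2, -1); Newton's method refines it to λ ≈ -1.8703. Dividing out (λ - (-1.8703)) leaves approximately λ^2 - 4.8703λ + 17.1092. For λ^2 - 4.8703λ + 17.1092 the discriminant is -44.7166. It is negative, so the remaining roots are the complex-conjugate pair λ ≈ 2.4352 ± 3.3435i. Their product equals the constant term, so |λ|^2 ≈ 17.1092 and |λ| ≈ 4.1363.
Thus the eigenvalues (to 4 decimals) are -1.8703 (modulus 1.8703); 2.4352 ± 3.3435i (modulus 4.1363). The spectral radius is the largest modulus: r(A) ≈ 4.1363. (Cross-check: r(A) ≤ ||A||_2 ≈ 5.1026; equality holds whenever A is normal, though it can also hold for some non-normal A.)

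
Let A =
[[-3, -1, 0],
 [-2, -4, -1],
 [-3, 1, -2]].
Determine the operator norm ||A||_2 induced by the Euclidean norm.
||A||_2 ≈ 5.5249 (= sqrt(largest eigenvalue of A^T A))

||A||_2 = sigma_max(A) = sqrt(lambda_max(A^T A)). Form the symmetric matrix M = A^T A =
[[22, 8, 8],
 [8, 18, 2],
 [8, 2, 5]].
Its characteristic polynomial (trace, sum of principal 2x2 minors, determinant of M give the coefficients) is
  p(λ) = det(λ I - M) = λ^3 - 45λ^2 + 464λ - 676.
No integer candidate from the rational root theorem (±divisors of 676) is a root, so the roots are irrational. The cubic discriminant is Δ = 31712512 > 0, so there are three distinct real roots. p(1) = -256 and p(2) = 80 have opposite signs, so a root lies in (1, 2); Newton's method refines it to λ ≈ 1.7388. p(12) = 140 and p(13) = -52 have opposite signs, so a root lies in (12, 13); Newton's method refines it to λ ≈ 12.7365. p(30) = -256 and p(31) = 254 have opposite signs, so a root lies in (30, 31); Newton's method refines it to λ ≈ 30.5247. Check (Vieta): the three roots sum to 45, matching tr M = 45.
So the eigenvalues of A^T A are ≈ 1.7388, 12.7365, 30.5247 (all ≥ 0, as they must be for A^T A). The largest is λ_max ≈ 30.5247, hence ||A||_2 = sqrt(λ_max) ≈ 5.5249.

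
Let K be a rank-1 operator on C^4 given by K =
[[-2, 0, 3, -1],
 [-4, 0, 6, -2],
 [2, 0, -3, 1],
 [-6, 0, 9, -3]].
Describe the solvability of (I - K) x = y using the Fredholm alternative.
(I - K) is invertible (det(I - K) = 9 ≠ 0), so for every y in C^4 the equation (I - K) x = y has a unique solution.

K has rank 1, so it is an outer product K = u v^T: every row of K is a multiple of one row vector. Reading off the entries, u = (1, 2, -1, 3) and v = (-2, 0, 3, -1) (row i of K equals u_i·v^T). A rank-one matrix u v^T satisfies K u = u (v·u) and kills the (3)-dimensional subspace v^⊥, so its characteristic polynomial is lambda^3 (lambda - v·u) with v·u = tr K = -8. Hence the eigenvalues of I - K are 1 (multiplicity 3) and 1 - (-8) = 9, so det(I - K) = 9. (Direct check: I - K =
[[3, 0, -3, 1],
 [4, 1, -6, 2],
 [-2, 0, 4, -1],
 [6, 0, -9, 4]]
has determinant 9.) The finite-dimensional Fredholm alternative says: either (I - K) is invertible, or ker(I - K) ≠ {0} and then range(I - K) = ker((I - K)^*)^⊥, with dim ker(I - K) = dim ker((I - K)^*). Since det(I - K) ≠ 0, 1 is not an eigenvalue of K and ker(I - K) = {0}, so we are in the first case: for every y there is a unique x = (I - K)^(-1) y. Explicitly, by the Sherman–Morrison formula, (I - u v^T)^(-1) = I + u v^T/(1 - v·u), i.e. (I - K)^(-1) = I + K/(9).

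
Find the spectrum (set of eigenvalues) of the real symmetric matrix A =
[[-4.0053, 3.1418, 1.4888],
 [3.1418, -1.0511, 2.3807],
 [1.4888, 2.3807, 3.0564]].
sigma(A) ≈ {-6, -1, 5}

A is real symmetric, so its spectrum consists of real eigenvalues. Expanding the characteristic polynomial of the displayed matrix gives
  det(λ I - A) = p(λ) = λ^3 + (2)λ^2 + (-29)λ + (-30).
Solving p(λ) = 0 yields eigenvalues ≈ -6, -1, 5. (A is shown rounded to 4 decimals, so these recover the underlying integer eigenvalues to within that precision.)
Verification: the trace of A = -2 equals the sum of eigenvalues -2, and det(A) ≈ 30.0002 matches the eigenvalue product 30.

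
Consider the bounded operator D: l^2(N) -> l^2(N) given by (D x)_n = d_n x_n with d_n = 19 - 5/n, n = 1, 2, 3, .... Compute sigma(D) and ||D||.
sigma(D) = {19 - 5/n : n ≥ 1} ∪ {19}; ||D|| = 19

A bounded diagonal operator on l^2 with diagonal entries d_n has spectrum equal to the closure of {d_n : n ≥ 1}: every d_n is an eigenvalue (with eigenvector e_n), so {d_n} ⊂ sigma(D); the spectrum is closed, so its closure is too; and for lambda not in the closure, (D - lambda I) has bounded inverse (the diagonal entries 1/(d_n - lambda) are bounded). For our sequence d_n = 19 - 5/n, n = 1, 2, 3, ...:
  - {d_n} = {19 - 5/n : n ≥ 1}; the only limit point is 19
  - closure = {19 - 5/n : n ≥ 1} ∪ {19}
For the norm: a diagonal operator has ||D|| = sup_n |d_n|. Here d_n = 19 - 5/n increases monotonically from d_1 = 14 toward 19, with all terms in [14, 19); so sup_n |d_n| = 19 (the supremum is the limit, not attained). So ||D|| = 19.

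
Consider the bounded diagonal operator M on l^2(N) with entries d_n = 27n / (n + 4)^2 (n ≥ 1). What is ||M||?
||M|| = 27/16 (attained at n = 4)

For M diagonal, ||M|| = sup_n |d_n|. Treat f(x) = 27x / (x + 4)^2 for real x > 0. By the quotient rule, f'(x) = 27(4 - x)/(x + 4)^3, which is positive for x < 4 and negative for x > 4. So f has a unique maximum at x = 4, and since 4 is a positive integer, the supremum over n ≥ 1 is attained at n = 4: d_4 = 27·4/(4 + 4)^2 = 27·4/64 = 27/16. Hence ||M|| = 27/16.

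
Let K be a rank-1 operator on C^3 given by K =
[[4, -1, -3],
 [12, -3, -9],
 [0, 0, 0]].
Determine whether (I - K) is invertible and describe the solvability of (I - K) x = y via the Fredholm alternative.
(I - K) is singular (det(I - K) = 0, i.e. 1 ∈ sigma(K)). (I - K) x = y is solvable iff y ⊥ ker((I - K)^*) = span{(4, -1, -3)}, i.e. iff 4y_1 - y_2 - 3y_3 = 0. When solvable, the solutions are x = y + c·(1, 3, 0), c arbitrary (ker(I - K) = span{(1, 3, 0)}, dimension 1).

K has rank 1, so it is an outer product K = u v^T: every row of K is a multiple of one row vector. Reading off the entries, u = (1, 3, 0) and v = (4, -1, -3) (row i of K equals u_i·v^T). A rank-one matrix u v^T satisfies K u = u (v·u) and kills the (2)-dimensional subspace v^⊥, so its characteristic polynomial is lambda^2 (lambda - v·u) with v·u = tr K = 1. Hence the eigenvalues of I - K are 1 (multiplicity 2) and 1 - (1) = 0, so det(I - K) = 0. (Direct check: I - K =
[[-3, 1, 3],
 [-12, 4, 9],
 [0, 0, 1]]
has determinant 0.) So 1 is an eigenvalue of K and (I - K) is not invertible. The finite-dimensional Fredholm alternative says: either (I - K) is invertible, or ker(I - K) ≠ {0} and then range(I - K) = ker((I - K)^*)^⊥, with dim ker(I - K) = dim ker((I - K)^*). We are in the second case, so we need both kernels. Kernel of I - K: (I - K) u = u - u (v·u) = u - u = 0, so ker(I - K) = span{u} = span{(1, 3, 0)} (it is exactly 1-dimensional because rank(I - K) = 2). Kernel of the adjoint: K is real, so (I - K)^* = I - K^T = I - v u^T, and (I - v u^T) v = v - v (u·v) = 0; hence ker((I - K)^*) = span{v} = span{(4, -1, -3)}. Therefore (I - K) x = y is solvable iff <y, v> = 0, i.e. iff 4y_1 - y_2 - 3y_3 = 0. When this holds, K y = u (v·y) = 0, so (I - K) y = y and x = y is a particular solution; the full solution set is the line x = y + c·u = y + c·(1, 3, 0), c ∈ C.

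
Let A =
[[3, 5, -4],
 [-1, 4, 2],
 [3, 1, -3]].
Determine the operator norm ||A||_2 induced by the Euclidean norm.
||A||_2 ≈ 8.0891 (= sqrt(largest eigenvalue of A^T A))

||A||_2 = sigma_max(A) = sqrt(lambda_max(A^T A)). Form the symmetric matrix M = A^T A =
[[19, 14, -23],
 [14, 42, -15],
 [-23, -15, 29]].
Its characteristic polynomial (trace, sum of principal 2x2 minors, determinant of M give the coefficients) is
  p(λ) = det(λ I - M) = λ^3 - 90λ^2 + 1617λ - 625.
No integer candidate from the rational root theorem (±divisors of 625) is a root, so the roots are irrational. The cubic discriminant is Δ = 4071338073 > 0, so there are three distinct real roots. p(0) = -625 and p(1) = 903 have opposite signs, so a root lies in (0, 1); Newton's method refines it to λ ≈ 0.3952. p(24) = 167 and p(25) = -825 have opposite signs, so a root lies in (24, 25); Newton's method refines it to λ ≈ 24.1707. p(65) = -1145 and p(66) = 1553 have opposite signs, so a root lies in (65, 66); Newton's method refines it to λ ≈ 65.4341. Check (Vieta): the three roots sum to 90, matching tr M = 90.
So the eigenvalues of A^T A are ≈ 0.3952, 24.1707, 65.4341 (all ≥ 0, as they must be for A^T A). The largest is λ_max ≈ 65.4341, hence ||A||_2 = sqrt(λ_max) ≈ 8.0891.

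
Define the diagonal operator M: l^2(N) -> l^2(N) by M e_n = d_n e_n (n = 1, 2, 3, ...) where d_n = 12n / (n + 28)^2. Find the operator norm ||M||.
||M|| = 3/28 (attained at n = 28)

For M diagonal, ||M|| = sup_n |d_n|. Treat f(x) = 12x / (x + 28)^2 for real x > 0. By the quotient rule, f'(x) = 12(28 - x)/(x + 28)^3, which is positive for x < 28 and negative for x > 28. So f has a unique maximum at x = 28, and since 28 is a positive integer, the supremum over n ≥ 1 is attained at n = 28: d_28 = 12·28/(28 + 28)^2 = 12·28/3136 = 3/28. Hence ||M|| = 3/28.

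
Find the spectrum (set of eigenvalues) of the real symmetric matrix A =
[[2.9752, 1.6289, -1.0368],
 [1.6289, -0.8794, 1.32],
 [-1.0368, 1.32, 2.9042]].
sigma(A) ≈ {-2, 3, 4}

A is real symmetric, so its spectrum consists of real eigenvalues. Expanding the characteristic polynomial of the displayed matrix gives
  det(λ I - A) = p(λ) = λ^3 + (-5)λ^2 + (-2)λ + (24.0015).
Solving p(λ) = 0 yields eigenvalues ≈ -2, 3, 4. (A is shown rounded to 4 decimals, so these recover the underlying integer eigenvalues to within that precision.)
Verification: the trace of A = 5 equals the sum of eigenvalues 5, and det(A) ≈ -24.0015 matches the eigenvalue product -24.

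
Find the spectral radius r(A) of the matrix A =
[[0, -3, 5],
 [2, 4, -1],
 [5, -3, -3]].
r(A) ≈ 6.8297

The eigenvalues of A are the roots of its characteristic polynomial. With M = A (coefficients from the trace, the sum of principal 2x2 minors, and det A):
  p(λ) = det(λ I - M) = λ^3 - λ^2 - 34λ + 133.
No integer candidate from the rational root theorem (±divisors of 133) is a root, so the roots are irrational. The cubic discriminant is Δ = -237303 < 0, so there is one real root and a complex-conjugate pair. p(-7) = -21 and p(-6) = 85 have opposite signs, so a root lies in (-7, -6); Newton's method refines it to λ ≈ -6.8297. Dividing out (λ - (-6.8297)) leaves approximately λ^2 - 7.8297λ + 19.4739. For λ^2 - 7.8297λ + 19.4739 the discriminant is -16.592. It is negative, so the remaining roots are the complex-conjugate pair λ ≈ 3.9148 ± 2.0367i. Their product equals the constant term, so |λ|^2 ≈ 19.4739 and |λ| ≈ 4.4129.
Thus the eigenvalues (to 4 decimals) are -6.8297 (modulus 6.8297); 3.9148 ± 2.0367i (modulus 4.4129). The spectral radius is the largest modulus: r(A) ≈ 6.8297. (Cross-check: r(A) ≤ ||A||_2 ≈ 7.0771; equality holds whenever A is normal, though it can also hold for some non-normal A.)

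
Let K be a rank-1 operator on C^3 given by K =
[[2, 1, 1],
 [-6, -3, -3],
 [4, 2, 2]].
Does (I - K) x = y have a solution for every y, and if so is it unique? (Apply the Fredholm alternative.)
(I - K) is singular (det(I - K) = 0, i.e. 1 ∈ sigma(K)). (I - K) x = y is solvable iff y ⊥ ker((I - K)^*) = span{(2, 1, 1)}, i.e. iff 2y_1 + y_2 + y_3 = 0. When solvable, the solutions are x = y + c·(1, -3, 2), c arbitrary (ker(I - K) = span{(1, -3, 2)}, dimension 1).

K has rank 1, so it is an outer product K = u v^T: every row of K is a multiple of one row vector. Reading off the entries, u = (1, -3, 2) and v = (2, 1, 1) (row i of K equals u_i·v^T). A rank-one matrix u v^T satisfies K u = u (v·u) and kills the (2)-dimensional subspace v^⊥, so its characteristic polynomial is lambda^2 (lambda - v·u) with v·u = tr K = 1. Hence the eigenvalues of I - K are 1 (multiplicity 2) and 1 - (1) = 0, so det(I - K) = 0. (Direct check: I - K =
[[-1, -1, -1],
 [6, 4, 3],
 [-4, -2, -1]]
has determinant 0.) So 1 is an eigenvalue of K and (I - K) is not invertible. The finite-dimensional Fredholm alternative says: either (I - K) is invertible, or ker(I - K) ≠ {0} and then range(I - K) = ker((I - K)^*)^⊥, with dim ker(I - K) = dim ker((I - K)^*). We are in the second case, so we need both kernels. Kernel of I - K: (I - K) u = u - u (v·u) = u - u = 0, so ker(I - K) = span{u} = span{(1, -3, 2)} (it is exactly 1-dimensional because rank(I - K) = 2). Kernel of the adjoint: K is real, so (I - K)^* = I - K^T = I - v u^T, and (I - v u^T) v = v - v (u·v) = 0; hence ker((I - K)^*) = span{v} = span{(2, 1, 1)}. Therefore (I - K) x = y is solvable iff <y, v> = 0, i.e. iff 2y_1 + y_2 + y_3 = 0. When this holds, K y = u (v·y) = 0, so (I - K) y = y and x = y is a particular solution; the full solution set is the line x = y + c·u = y + c·(1, -3, 2), c ∈ C.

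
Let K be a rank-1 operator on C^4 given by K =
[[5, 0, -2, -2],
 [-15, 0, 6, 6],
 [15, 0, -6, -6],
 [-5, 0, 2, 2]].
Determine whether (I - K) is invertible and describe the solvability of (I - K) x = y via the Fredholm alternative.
(I - K) is singular (det(I - K) = 0, i.e. 1 ∈ sigma(K)). (I - K) x = y is solvable iff y ⊥ ker((I - K)^*) = span{(5, 0, -2, -2)}, i.e. iff 5y_1 - 2y_3 - 2y_4 = 0. When solvable, the solutions are x = y + c·(1, -3, 3, -1), c arbitrary (ker(I - K) = span{(1, -3, 3, -1)}, dimension 1).

K has rank 1, so it is an outer product K = u v^T: every row of K is a multiple of one row vector. Reading off the entries, u = (1, -3, 3, -1) and v = (5, 0, -2, -2) (row i of K equals u_i·v^T). A rank-one matrix u v^T satisfies K u = u (v·u) and kills the (3)-dimensional subspace v^⊥, so its characteristic polynomial is lambda^3 (lambda - v·u) with v·u = tr K = 1. Hence the eigenvalues of I - K are 1 (multiplicity 3) and 1 - (1) = 0, so det(I - K) = 0. (Direct check: I - K =
[[-4, 0, 2, 2],
 [15, 1, -6, -6],
 [-15, 0, 7, 6],
 [5, 0, -2, -1]]
has determinant 0.) So 1 is an eigenvalue of K and (I - K) is not invertible. The finite-dimensional Fredholm alternative says: either (I - K) is invertible, or ker(I - K) ≠ {0} and then range(I - K) = ker((I - K)^*)^⊥, with dim ker(I - K) = dim ker((I - K)^*). We are in the second case, so we need both kernels. Kernel of I - K: (I - K) u = u - u (v·u) = u - u = 0, so ker(I - K) = span{u} = span{(1, -3, 3, -1)} (it is exactly 1-dimensional because rank(I - K) = 3). Kernel of the adjoint: K is real, so (I - K)^* = I - K^T = I - v u^T, and (I - v u^T) v = v - v (u·v) = 0; hence ker((I - K)^*) = span{v} = span{(5, 0, -2, -2)}. Therefore (I - K) x = y is solvable iff <y, v> = 0, i.e. iff 5y_1 - 2y_3 - 2y_4 = 0. When this holds, K y = u (v·y) = 0, so (I - K) y = y and x = y is a particular solution; the full solution set is the line x = y + c·u = y + c·(1, -3, 3, -1), c ∈ C.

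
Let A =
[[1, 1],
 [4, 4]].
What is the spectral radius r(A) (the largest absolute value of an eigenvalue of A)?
r(A) = 5

The eigenvalues of A are the roots of its characteristic polynomial. With M = A (coefficients from the trace and determinant):
  p(λ) = det(λ I - M) = λ^2 - 5λ.
For λ^2 - 5λ the discriminant is 25. It is a perfect square (5^2), so the roots are rational: λ = (5 ± 5)/2 = 5, 0.
Thus the eigenvalues (to 4 decimals) are 5 (modulus 5); 0 (modulus 0). The spectral radius is the largest modulus: r(A) = 5. (Cross-check: r(A) ≤ ||A||_2 ≈ 5.831; equality holds whenever A is normal, though it can also hold for some non-normal A.)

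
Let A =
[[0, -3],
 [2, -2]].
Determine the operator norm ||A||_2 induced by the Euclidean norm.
||A||_2 = sqrt((17 + sqrt(145))/2) ≈ 3.8106 (= sqrt(largest eigenvalue of A^T A))

||A||_2 = sigma_max(A) = sqrt(lambda_max(A^T A)). Form the symmetric matrix M = A^T A =
[[4, -4],
 [-4, 13]].
Its characteristic polynomial (trace, determinant of M give the coefficients) is
  p(λ) = det(λ I - M) = λ^2 - 17λ + 36.
For λ^2 - 17λ + 36 the discriminant is 145. It is nonnegative but not a perfect square, so the roots are real and irrational: λ = (17 ± sqrt(145))/2 ≈ 14.5208, 2.4792.
So the eigenvalues of A^T A are ≈ 2.4792, 14.5208 (all ≥ 0, as they must be for A^T A). The largest is λ_max = (17 + sqrt(145))/2 ≈ 14.5208, hence ||A||_2 = sqrt(λ_max) = sqrt((17 + sqrt(145))/2) ≈ 3.8106.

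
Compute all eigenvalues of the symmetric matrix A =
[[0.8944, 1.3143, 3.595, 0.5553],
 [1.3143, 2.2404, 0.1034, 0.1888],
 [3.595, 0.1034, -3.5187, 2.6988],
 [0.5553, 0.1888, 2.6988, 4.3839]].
sigma(A) ≈ {-6, 1, 3, 6}

A is real symmetric, so its spectrum consists of real eigenvalues. Expanding the characteristic polynomial of the displayed matrix gives
  det(λ I - A) = p(λ) = λ^4 + (-4)λ^3 + (-33)λ^2 + (143.9975)λ + (-108).
Solving p(λ) = 0 yields eigenvalues ≈ -6, 1, 3, 6. (A is shown rounded to 4 decimals, so these recover the underlying integer eigenvalues to within that precision.)
Verification: the trace of A = 4 equals the sum of eigenvalues 4, and det(A) ≈ -107.9994 matches the eigenvalue product -108.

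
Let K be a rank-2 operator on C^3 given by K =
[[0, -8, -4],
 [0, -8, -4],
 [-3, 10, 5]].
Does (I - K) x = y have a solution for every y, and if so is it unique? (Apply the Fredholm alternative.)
(I - K) is invertible (det(I - K) = -8 ≠ 0), so for every y in C^3 the equation (I - K) x = y has a unique solution.

K has rank 2 and factors as K = U V^T = u1 v1^T + u2 v2^T with u1 = (2, 2, -2), v1 = (-3, -2, -1), u2 = (-2, -2, 3), v2 = (-3, 2, 1) (multiplying out reproduces the displayed K). The nonzero eigenvalues of U V^T coincide with those of the 2 x 2 matrix G = V^T U = [[v1·u1, v1·u2], [v2·u1, v2·u2]] = [[-8, 7], [-4, 5]], and by the Sylvester determinant identity det(I_3 - U V^T) = det(I_2 - V^T U) = det([[9, -7], [4, -4]]) = (9)(-4) - (-7)(4) = -8. (Direct check: I - K =
[[1, 8, 4],
 [0, 9, 4],
 [3, -10, -4]]
has determinant -8.) The finite-dimensional Fredholm alternative says: either (I - K) is invertible, or ker(I - K) ≠ {0} and then range(I - K) = ker((I - K)^*)^⊥, with dim ker(I - K) = dim ker((I - K)^*). Since det(I - K) ≠ 0, 1 is not an eigenvalue of K and ker(I - K) = {0}, so we are in the first case: for every y there is a unique x = (I - K)^(-1) y. (Explicitly, by the Woodbury identity, (I - U V^T)^(-1) = I + U (I_2 - G)^(-1) V^T.)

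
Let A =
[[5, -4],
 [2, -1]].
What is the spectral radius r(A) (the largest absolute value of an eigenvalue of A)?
r(A) = 3

The eigenvalues of A are the roots of its characteristic polynomial. With M = A (coefficients from the trace and determinant):
  p(λ) = det(λ I - M) = λ^2 - 4λ + 3.
For λ^2 - 4λ + 3 the discriminant is 4. It is a perfect square (2^2), so the roots are rational: λ = (4 ± 2)/2 = 3, 1.
Thus the eigenvalues (to 4 decimals) are 3 (modulus 3); 1 (modulus 1). The spectral radius is the largest modulus: r(A) = 3. (Cross-check: r(A) ≤ ||A||_2 ≈ 6.7678; equality holds whenever A is normal, though it can also hold for some non-normal A.)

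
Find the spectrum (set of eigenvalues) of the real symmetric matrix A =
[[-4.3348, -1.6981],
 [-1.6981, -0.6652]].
sigma(A) ≈ {-5, 0}

A is real symmetric, so its spectrum consists of real eigenvalues. Expanding the characteristic polynomial of the displayed matrix gives
  det(λ I - A) = p(λ) = λ^2 + (5)λ + (0).
Solving p(λ) = 0 yields eigenvalues ≈ -5, 0. (A is shown rounded to 4 decimals, so these recover the underlying integer eigenvalues to within that precision.)
Verification: the trace of A = -5 equals the sum of eigenvalues -5, and det(A) ≈ -0.0000 matches the eigenvalue product 0.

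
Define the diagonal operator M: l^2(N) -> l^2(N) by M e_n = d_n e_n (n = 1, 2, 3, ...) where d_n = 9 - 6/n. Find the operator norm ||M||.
||M|| = 9

For a diagonal operator on l^2 with entries d_n, ||M|| = sup_n |d_n|. Here d_1 = 3, d_2 = 6, ..., and d_n = 9 - 6/n increases monotonically toward 9. All terms lie in [3, 9), so |d_n| = d_n and the supremum is the limit 9, which is not attained by any individual d_n. Hence ||M|| = 9.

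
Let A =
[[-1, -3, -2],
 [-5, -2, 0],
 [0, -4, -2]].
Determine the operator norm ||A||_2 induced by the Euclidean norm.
||A||_2 ≈ 6.6784 (= sqrt(largest eigenvalue of A^T A))

||A||_2 = sigma_max(A) = sqrt(lambda_max(A^T A)). Form the symmetric matrix M = A^T A =
[[26, 13, 2],
 [13, 29, 14],
 [2, 14, 8]].
Its characteristic polynomial (trace, sum of principal 2x2 minors, determinant of M give the coefficients) is
  p(λ) = det(λ I - M) = λ^3 - 63λ^2 + 825λ - 196.
No integer candidate from the rational root theorem (±divisors of 196) is a root, so the roots are irrational. The cubic discriminant is Δ = 441631845 > 0, so there are three distinct real roots. p(0) = -196 and p(1) = 567 have opposite signs, so a root lies in (0, 1); Newton's method refines it to λ ≈ 0.242. p(18) = 74 and p(19) = -405 have opposite signs, so a root lies in (18, 19); Newton's method refines it to λ ≈ 18.1567. p(44) = -680 and p(45) = 479 have opposite signs, so a root lies in (44, 45); Newton's method refines it to λ ≈ 44.6013. Check (Vieta): the three roots sum to 63, matching tr M = 63.
So the eigenvalues of A^T A are ≈ 0.242, 18.1567, 44.6013 (all ≥ 0, as they must be for A^T A). The largest is λ_max ≈ 44.6013, hence ||A||_2 = sqrt(λ_max) ≈ 6.6784.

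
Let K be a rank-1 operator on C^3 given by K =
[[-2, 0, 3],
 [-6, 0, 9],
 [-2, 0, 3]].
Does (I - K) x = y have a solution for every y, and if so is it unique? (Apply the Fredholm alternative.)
(I - K) is singular (det(I - K) = 0, i.e. 1 ∈ sigma(K)). (I - K) x = y is solvable iff y ⊥ ker((I - K)^*) = span{(-2, 0, 3)}, i.e. iff -2y_1 + 3y_3 = 0. When solvable, the solutions are x = y + c·(1, 3, 1), c arbitrary (ker(I - K) = span{(1, 3, 1)}, dimension 1).

K has rank 1, so it is an outer product K = u v^T: every row of K is a multiple of one row vector. Reading off the entries, u = (1, 3, 1) and v = (-2, 0, 3) (row i of K equals u_i·v^T). A rank-one matrix u v^T satisfies K u = u (v·u) and kills the (2)-dimensional subspace v^⊥, so its characteristic polynomial is lambda^2 (lambda - v·u) with v·u = tr K = 1. Hence the eigenvalues of I - K are 1 (multiplicity 2) and 1 - (1) = 0, so det(I - K) = 0. (Direct check: I - K =
[[3, 0, -3],
 [6, 1, -9],
 [2, 0, -2]]
has determinant 0.) So 1 is an eigenvalue of K and (I - K) is not invertible. The finite-dimensional Fredholm alternative says: either (I - K) is invertible, or ker(I - K) ≠ {0} and then range(I - K) = ker((I - K)^*)^⊥, with dim ker(I - K) = dim ker((I - K)^*). We are in the second case, so we need both kernels. Kernel of I - K: (I - K) u = u - u (v·u) = u - u = 0, so ker(I - K) = span{u} = span{(1, 3, 1)} (it is exactly 1-dimensional because rank(I - K) = 2). Kernel of the adjoint: K is real, so (I - K)^* = I - K^T = I - v u^T, and (I - v u^T) v = v - v (u·v) = 0; hence ker((I - K)^*) = span{v} = span{(-2, 0, 3)}. Therefore (I - K) x = y is solvable iff <y, v> = 0, i.e. iff -2y_1 + 3y_3 = 0. When this holds, K y = u (v·y) = 0, so (I - K) y = y and x = y is a particular solution; the full solution set is the line x = y + c·u = y + c·(1, 3, 1), c ∈ C.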